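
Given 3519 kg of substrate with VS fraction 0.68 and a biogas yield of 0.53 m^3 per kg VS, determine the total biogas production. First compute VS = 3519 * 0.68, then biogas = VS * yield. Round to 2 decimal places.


Compute volatile solids:
  VS = mass * VS_fraction = 3519 * 0.68 = 2392.92 kg
Calculate biogas volume:
  Biogas = VS * specific_yield = 2392.92 * 0.53
  Biogas = 1268.25 m^3

1268.25


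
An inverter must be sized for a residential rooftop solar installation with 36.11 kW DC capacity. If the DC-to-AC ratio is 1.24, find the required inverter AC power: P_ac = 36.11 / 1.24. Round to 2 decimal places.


The inverter AC capacity is determined by the DC/AC ratio.
Given: P_dc = 36.11 kW, DC/AC ratio = 1.24
P_ac = P_dc / ratio = 36.11 / 1.24
P_ac = 29.12 kW

29.12


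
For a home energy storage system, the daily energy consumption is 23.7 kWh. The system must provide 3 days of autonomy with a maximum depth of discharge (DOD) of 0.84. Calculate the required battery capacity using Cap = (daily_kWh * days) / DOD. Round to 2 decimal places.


Total energy needed = daily * days = 23.7 * 3 = 71.1 kWh
Account for depth of discharge:
  Cap = total_energy / DOD = 71.1 / 0.84
  Cap = 84.64 kWh

84.64


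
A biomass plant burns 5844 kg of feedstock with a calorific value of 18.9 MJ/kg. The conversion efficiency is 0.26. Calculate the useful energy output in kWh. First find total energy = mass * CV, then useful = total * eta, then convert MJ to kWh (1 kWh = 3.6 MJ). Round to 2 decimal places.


Total energy = mass * CV = 5844 * 18.9 = 110451.6 MJ
Useful energy = total * eta = 110451.6 * 0.26 = 28717.42 MJ
Convert to kWh: 28717.42 / 3.6
Useful energy = 7977.06 kWh

7977.06


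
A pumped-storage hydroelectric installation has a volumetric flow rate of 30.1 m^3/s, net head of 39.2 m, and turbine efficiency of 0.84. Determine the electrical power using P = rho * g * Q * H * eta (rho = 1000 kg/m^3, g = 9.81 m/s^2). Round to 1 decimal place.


Apply the hydropower formula P = rho * g * Q * H * eta
rho * g = 1000 * 9.81 = 9810.0
P = 9810.0 * 30.1 * 39.2 * 0.84
P = 9723012.8 W

9723012.8


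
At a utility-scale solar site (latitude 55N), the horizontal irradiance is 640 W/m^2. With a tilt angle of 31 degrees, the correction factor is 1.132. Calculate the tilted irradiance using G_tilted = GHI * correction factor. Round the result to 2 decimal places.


Identify the given values:
  GHI = 640 W/m^2, tilt correction factor = 1.132
Apply the formula G_tilted = GHI * factor:
  G_tilted = 640 * 1.132
  G_tilted = 724.48 W/m^2

724.48


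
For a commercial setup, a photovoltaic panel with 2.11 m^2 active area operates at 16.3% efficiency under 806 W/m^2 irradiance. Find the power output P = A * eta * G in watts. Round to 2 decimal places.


Use the solar power formula P = A * eta * G.
Given: A = 2.11 m^2, eta = 0.163, G = 806 W/m^2
P = 2.11 * 0.163 * 806
P = 277.21 W

277.21


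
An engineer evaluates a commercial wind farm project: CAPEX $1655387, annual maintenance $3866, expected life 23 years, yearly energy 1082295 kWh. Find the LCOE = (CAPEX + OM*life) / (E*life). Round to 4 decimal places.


Total cost = CAPEX + OM * lifetime = 1655387 + 3866 * 23 = 1655387 + 88918 = 1744305
Total generation = annual * lifetime = 1082295 * 23 = 24892785 kWh
LCOE = 1744305 / 24892785
LCOE = 0.0701 $/kWh

0.0701


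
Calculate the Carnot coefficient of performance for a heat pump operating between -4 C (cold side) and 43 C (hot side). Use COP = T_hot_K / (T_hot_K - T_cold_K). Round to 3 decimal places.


Convert to Kelvin:
  T_hot = 43 + 273.15 = 316.15 K
  T_cold = -4 + 273.15 = 269.15 K
Apply Carnot COP formula:
  COP = T_hot_K / (T_hot_K - T_cold_K) = 316.15 / 47.0
  COP = 6.727

6.727


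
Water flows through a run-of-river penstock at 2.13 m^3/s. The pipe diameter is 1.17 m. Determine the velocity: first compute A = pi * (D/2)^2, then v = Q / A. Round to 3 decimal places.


Compute pipe cross-sectional area:
  A = pi * (D/2)^2 = pi * (1.17/2)^2 = 1.0751 m^2
Calculate velocity:
  v = Q / A = 2.13 / 1.0751
  v = 1.981 m/s

1.981


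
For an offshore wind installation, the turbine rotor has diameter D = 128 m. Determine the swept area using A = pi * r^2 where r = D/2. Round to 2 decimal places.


Compute the rotor radius:
  r = D / 2 = 128 / 2 = 64.0 m
Calculate swept area:
  A = pi * r^2 = pi * 64.0^2
  A = 12867.96 m^2

12867.96


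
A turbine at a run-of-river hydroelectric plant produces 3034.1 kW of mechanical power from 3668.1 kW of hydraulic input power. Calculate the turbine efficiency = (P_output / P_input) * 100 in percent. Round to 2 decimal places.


Turbine efficiency = (output power / input power) * 100
eta = (3034.1 / 3668.1) * 100
eta = 82.72%

82.72


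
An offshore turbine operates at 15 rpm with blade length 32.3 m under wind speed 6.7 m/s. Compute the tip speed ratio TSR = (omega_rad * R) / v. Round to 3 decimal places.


Convert rotational speed to rad/s:
  omega = 15 * 2 * pi / 60 = 1.5708 rad/s
Compute tip speed:
  v_tip = omega * R = 1.5708 * 32.3 = 50.737 m/s
Tip speed ratio:
  TSR = v_tip / v_wind = 50.737 / 6.7 = 7.573

7.573


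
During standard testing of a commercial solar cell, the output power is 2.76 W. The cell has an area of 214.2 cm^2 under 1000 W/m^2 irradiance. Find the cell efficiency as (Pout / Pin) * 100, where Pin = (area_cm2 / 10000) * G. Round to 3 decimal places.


First compute the input power:
  Pin = area_cm2 / 10000 * G = 214.2 / 10000 * 1000 = 21.42 W
Then compute efficiency:
  Efficiency = (Pout / Pin) * 100 = (2.76 / 21.42) * 100
  Efficiency = 12.885%

12.885


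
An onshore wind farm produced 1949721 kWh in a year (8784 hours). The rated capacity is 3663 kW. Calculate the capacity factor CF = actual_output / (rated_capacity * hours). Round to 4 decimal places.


Capacity factor = actual output / maximum possible output
Maximum possible = rated * hours = 3663 * 8784 = 32175792 kWh
CF = 1949721 / 32175792
CF = 0.0606

0.0606


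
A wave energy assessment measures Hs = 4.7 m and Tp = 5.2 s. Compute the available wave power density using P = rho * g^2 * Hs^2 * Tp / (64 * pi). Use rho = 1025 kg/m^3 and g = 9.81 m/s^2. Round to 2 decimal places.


Apply wave power formula:
  g^2 = 9.81^2 = 96.2361
  Hs^2 = 4.7^2 = 22.09
  Numerator = rho * g^2 * Hs^2 * Tp = 1025 * 96.2361 * 22.09 * 5.2 = 11330809.54
  Denominator = 64 * pi = 201.0619
  P = 11330809.54 / 201.0619 = 56354.82 W/m

56354.82


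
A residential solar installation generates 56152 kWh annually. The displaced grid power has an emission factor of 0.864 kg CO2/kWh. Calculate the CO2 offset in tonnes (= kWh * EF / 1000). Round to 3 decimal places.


CO2 offset in kg = generation * emission_factor
CO2 offset = 56152 * 0.864 = 48515.33 kg
Convert to tonnes:
  CO2 offset = 48515.33 / 1000 = 48.515 tonnes

48.515


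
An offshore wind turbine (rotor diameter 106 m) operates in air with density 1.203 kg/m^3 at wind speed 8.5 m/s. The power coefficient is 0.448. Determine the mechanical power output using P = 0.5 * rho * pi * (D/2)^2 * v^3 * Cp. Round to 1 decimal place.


Step 1 -- Compute swept area:
  A = pi * (D/2)^2 = pi * (106/2)^2 = 8824.73 m^2
Step 2 -- Apply wind power equation:
  P = 0.5 * rho * A * v^3 * Cp
  v^3 = 8.5^3 = 614.125
  P = 0.5 * 1.203 * 8824.73 * 614.125 * 0.448
  P = 1460400.7 W

1460400.7


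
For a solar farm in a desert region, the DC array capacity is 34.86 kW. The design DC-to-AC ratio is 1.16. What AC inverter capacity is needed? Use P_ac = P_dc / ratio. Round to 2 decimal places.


The inverter AC capacity is determined by the DC/AC ratio.
Given: P_dc = 34.86 kW, DC/AC ratio = 1.16
P_ac = P_dc / ratio = 34.86 / 1.16
P_ac = 30.05 kW

30.05


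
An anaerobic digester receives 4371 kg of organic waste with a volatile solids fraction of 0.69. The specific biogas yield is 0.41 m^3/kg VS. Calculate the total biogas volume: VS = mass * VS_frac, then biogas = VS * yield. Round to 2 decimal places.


Compute volatile solids:
  VS = mass * VS_fraction = 4371 * 0.69 = 3015.99 kg
Calculate biogas volume:
  Biogas = VS * specific_yield = 3015.99 * 0.41
  Biogas = 1236.56 m^3

1236.56


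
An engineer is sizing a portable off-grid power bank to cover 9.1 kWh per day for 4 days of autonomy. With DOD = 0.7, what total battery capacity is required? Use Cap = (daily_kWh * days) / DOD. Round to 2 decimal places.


Total energy needed = daily * days = 9.1 * 4 = 36.4 kWh
Account for depth of discharge:
  Cap = total_energy / DOD = 36.4 / 0.7
  Cap = 52.00 kWh

52.00


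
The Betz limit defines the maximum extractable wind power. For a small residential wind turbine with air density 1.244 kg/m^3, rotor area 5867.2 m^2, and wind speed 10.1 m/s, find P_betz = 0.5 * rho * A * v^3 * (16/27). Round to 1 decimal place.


The Betz coefficient Cp_max = 16/27 = 0.5926
v^3 = 10.1^3 = 1030.301
P_betz = 0.5 * rho * A * v^3 * Cp_max
P_betz = 0.5 * 1.244 * 5867.2 * 1030.301 * 0.5926
P_betz = 2228135.6 W

2228135.6


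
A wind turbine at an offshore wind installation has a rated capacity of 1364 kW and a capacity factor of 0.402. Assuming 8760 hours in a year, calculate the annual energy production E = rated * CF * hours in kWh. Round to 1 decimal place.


Annual energy = rated_kW * capacity_factor * hours_per_year
Given: P_rated = 1364 kW, CF = 0.402, hours = 8760
E = 1364 * 0.402 * 8760
E = 4803353.3 kWh

4803353.3


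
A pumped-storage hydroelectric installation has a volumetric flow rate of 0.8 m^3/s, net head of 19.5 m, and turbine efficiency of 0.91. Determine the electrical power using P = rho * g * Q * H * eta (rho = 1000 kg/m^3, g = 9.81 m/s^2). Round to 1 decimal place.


Apply the hydropower formula P = rho * g * Q * H * eta
rho * g = 1000 * 9.81 = 9810.0
P = 9810.0 * 0.8 * 19.5 * 0.91
P = 139262.8 W

139262.8


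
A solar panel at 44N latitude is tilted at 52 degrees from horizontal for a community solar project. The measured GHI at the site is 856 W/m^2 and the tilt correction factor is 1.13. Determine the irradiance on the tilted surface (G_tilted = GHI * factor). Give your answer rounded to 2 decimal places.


Identify the given values:
  GHI = 856 W/m^2, tilt correction factor = 1.13
Apply the formula G_tilted = GHI * factor:
  G_tilted = 856 * 1.13
  G_tilted = 967.28 W/m^2

967.28


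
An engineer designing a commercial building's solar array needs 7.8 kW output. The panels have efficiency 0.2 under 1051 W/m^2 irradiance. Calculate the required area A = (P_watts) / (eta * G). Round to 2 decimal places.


Convert target power to watts: P = 7.8 * 1000 = 7800.0 W
Compute denominator: eta * G = 0.2 * 1051 = 210.2
Required area A = P / (eta * G) = 7800.0 / 210.2
A = 37.11 m^2

37.11


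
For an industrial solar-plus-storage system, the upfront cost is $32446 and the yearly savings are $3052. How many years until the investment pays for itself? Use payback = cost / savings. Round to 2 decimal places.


Simple payback period = initial cost / annual savings
Payback = 32446 / 3052
Payback = 10.63 years

10.63


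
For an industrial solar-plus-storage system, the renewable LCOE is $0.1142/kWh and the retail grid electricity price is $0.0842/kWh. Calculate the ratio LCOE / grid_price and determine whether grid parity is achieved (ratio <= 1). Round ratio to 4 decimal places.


Compare LCOE to grid price:
  LCOE = $0.1142/kWh, Grid price = $0.0842/kWh
  Ratio = LCOE / grid_price = 0.1142 / 0.0842 = 1.3563
  Grid parity achieved (ratio <= 1)? no

1.3563


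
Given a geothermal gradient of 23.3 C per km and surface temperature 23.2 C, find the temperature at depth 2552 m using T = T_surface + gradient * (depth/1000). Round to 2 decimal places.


Convert depth to km: 2552 / 1000 = 2.552 km
Temperature increase = gradient * depth_km = 23.3 * 2.552 = 59.46 C
Temperature at depth = T_surface + delta_T = 23.2 + 59.46
T = 82.66 C

82.66


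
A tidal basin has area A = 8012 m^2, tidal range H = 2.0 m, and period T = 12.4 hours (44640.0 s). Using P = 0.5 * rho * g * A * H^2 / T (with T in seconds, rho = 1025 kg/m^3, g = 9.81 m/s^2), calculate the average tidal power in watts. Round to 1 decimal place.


Convert period to seconds: T = 12.4 * 3600 = 44640.0 s
H^2 = 2.0^2 = 4.0
P = 0.5 * rho * g * A * H^2 / T
P = 0.5 * 1025 * 9.81 * 8012 * 4.0 / 44640.0
P = 3609.4 W

3609.4


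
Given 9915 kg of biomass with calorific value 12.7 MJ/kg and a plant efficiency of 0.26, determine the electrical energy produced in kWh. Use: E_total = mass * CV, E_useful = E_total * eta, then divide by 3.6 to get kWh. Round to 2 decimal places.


Total energy = mass * CV = 9915 * 12.7 = 125920.5 MJ
Useful energy = total * eta = 125920.5 * 0.26 = 32739.33 MJ
Convert to kWh: 32739.33 / 3.6
Useful energy = 9094.26 kWh

9094.26


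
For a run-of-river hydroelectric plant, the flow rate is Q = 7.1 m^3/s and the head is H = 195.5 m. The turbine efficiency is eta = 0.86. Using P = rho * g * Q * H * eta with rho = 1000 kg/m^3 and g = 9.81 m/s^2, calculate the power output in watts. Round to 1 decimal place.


Apply the hydropower formula P = rho * g * Q * H * eta
rho * g = 1000 * 9.81 = 9810.0
P = 9810.0 * 7.1 * 195.5 * 0.86
P = 11710422.6 W

11710422.6


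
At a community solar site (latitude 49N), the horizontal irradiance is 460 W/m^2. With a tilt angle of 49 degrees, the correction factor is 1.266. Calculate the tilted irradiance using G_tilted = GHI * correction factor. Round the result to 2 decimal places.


Identify the given values:
  GHI = 460 W/m^2, tilt correction factor = 1.266
Apply the formula G_tilted = GHI * factor:
  G_tilted = 460 * 1.266
  G_tilted = 582.36 W/m^2

582.36


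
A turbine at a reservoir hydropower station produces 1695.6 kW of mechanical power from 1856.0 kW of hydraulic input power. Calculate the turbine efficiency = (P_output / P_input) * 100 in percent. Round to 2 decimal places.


Turbine efficiency = (output power / input power) * 100
eta = (1695.6 / 1856.0) * 100
eta = 91.36%

91.36


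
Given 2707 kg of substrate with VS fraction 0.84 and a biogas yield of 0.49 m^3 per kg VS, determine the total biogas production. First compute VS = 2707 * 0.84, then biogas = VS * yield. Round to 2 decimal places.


Compute volatile solids:
  VS = mass * VS_fraction = 2707 * 0.84 = 2273.88 kg
Calculate biogas volume:
  Biogas = VS * specific_yield = 2273.88 * 0.49
  Biogas = 1114.20 m^3

1114.20


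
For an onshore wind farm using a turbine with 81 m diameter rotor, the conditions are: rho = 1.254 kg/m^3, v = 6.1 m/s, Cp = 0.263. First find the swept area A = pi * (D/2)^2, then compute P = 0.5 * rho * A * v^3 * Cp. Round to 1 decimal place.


Step 1 -- Compute swept area:
  A = pi * (D/2)^2 = pi * (81/2)^2 = 5153.0 m^2
Step 2 -- Apply wind power equation:
  P = 0.5 * rho * A * v^3 * Cp
  v^3 = 6.1^3 = 226.981
  P = 0.5 * 1.254 * 5153.0 * 226.981 * 0.263
  P = 192873.6 W

192873.6


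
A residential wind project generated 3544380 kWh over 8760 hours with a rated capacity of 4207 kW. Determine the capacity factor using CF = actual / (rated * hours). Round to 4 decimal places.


Capacity factor = actual output / maximum possible output
Maximum possible = rated * hours = 4207 * 8760 = 36853320 kWh
CF = 3544380 / 36853320
CF = 0.0962

0.0962


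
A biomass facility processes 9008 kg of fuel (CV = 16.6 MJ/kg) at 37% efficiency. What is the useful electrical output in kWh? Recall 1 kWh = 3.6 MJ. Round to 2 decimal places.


Total energy = mass * CV = 9008 * 16.6 = 149532.8 MJ
Useful energy = total * eta = 149532.8 * 0.37 = 55327.14 MJ
Convert to kWh: 55327.14 / 3.6
Useful energy = 15368.65 kWh

15368.65


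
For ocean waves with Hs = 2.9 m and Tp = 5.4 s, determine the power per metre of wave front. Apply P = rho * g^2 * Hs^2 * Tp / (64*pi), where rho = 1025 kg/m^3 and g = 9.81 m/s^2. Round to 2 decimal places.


Apply wave power formula:
  g^2 = 9.81^2 = 96.2361
  Hs^2 = 2.9^2 = 8.41
  Numerator = rho * g^2 * Hs^2 * Tp = 1025 * 96.2361 * 8.41 * 5.4 = 4479727.9
  Denominator = 64 * pi = 201.0619
  P = 4479727.9 / 201.0619 = 22280.34 W/m

22280.34


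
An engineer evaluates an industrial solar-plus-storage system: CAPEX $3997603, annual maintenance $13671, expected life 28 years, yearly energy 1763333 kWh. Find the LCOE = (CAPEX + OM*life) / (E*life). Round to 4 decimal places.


Total cost = CAPEX + OM * lifetime = 3997603 + 13671 * 28 = 3997603 + 382788 = 4380391
Total generation = annual * lifetime = 1763333 * 28 = 49373324 kWh
LCOE = 4380391 / 49373324
LCOE = 0.0887 $/kWh

0.0887


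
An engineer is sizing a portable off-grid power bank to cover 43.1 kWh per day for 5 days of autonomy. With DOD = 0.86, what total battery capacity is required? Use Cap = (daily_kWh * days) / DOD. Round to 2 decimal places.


Total energy needed = daily * days = 43.1 * 5 = 215.5 kWh
Account for depth of discharge:
  Cap = total_energy / DOD = 215.5 / 0.86
  Cap = 250.58 kWh

250.58


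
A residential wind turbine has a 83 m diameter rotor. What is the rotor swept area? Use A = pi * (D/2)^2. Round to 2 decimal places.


Compute the rotor radius:
  r = D / 2 = 83 / 2 = 41.5 m
Calculate swept area:
  A = pi * r^2 = pi * 41.5^2
  A = 5410.61 m^2

5410.61


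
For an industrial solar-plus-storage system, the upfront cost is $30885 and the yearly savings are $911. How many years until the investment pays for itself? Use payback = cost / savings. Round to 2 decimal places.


Simple payback period = initial cost / annual savings
Payback = 30885 / 911
Payback = 33.90 years

33.90


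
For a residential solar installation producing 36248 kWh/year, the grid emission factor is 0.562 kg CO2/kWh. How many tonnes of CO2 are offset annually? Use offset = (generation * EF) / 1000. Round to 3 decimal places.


CO2 offset in kg = generation * emission_factor
CO2 offset = 36248 * 0.562 = 20371.38 kg
Convert to tonnes:
  CO2 offset = 20371.38 / 1000 = 20.371 tonnes

20.371


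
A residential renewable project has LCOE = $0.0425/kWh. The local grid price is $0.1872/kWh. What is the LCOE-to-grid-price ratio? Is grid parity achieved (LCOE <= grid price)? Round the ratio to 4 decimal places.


Compare LCOE to grid price:
  LCOE = $0.0425/kWh, Grid price = $0.1872/kWh
  Ratio = LCOE / grid_price = 0.0425 / 0.1872 = 0.2270
  Grid parity achieved (ratio <= 1)? yes

0.2270


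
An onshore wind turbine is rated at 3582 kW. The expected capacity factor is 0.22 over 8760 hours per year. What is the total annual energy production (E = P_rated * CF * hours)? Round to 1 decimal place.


Annual energy = rated_kW * capacity_factor * hours_per_year
Given: P_rated = 3582 kW, CF = 0.22, hours = 8760
E = 3582 * 0.22 * 8760
E = 6903230.4 kWh

6903230.4


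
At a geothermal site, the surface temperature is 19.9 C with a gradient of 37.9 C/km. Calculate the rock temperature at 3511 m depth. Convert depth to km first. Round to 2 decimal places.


Convert depth to km: 3511 / 1000 = 3.511 km
Temperature increase = gradient * depth_km = 37.9 * 3.511 = 133.07 C
Temperature at depth = T_surface + delta_T = 19.9 + 133.07
T = 152.97 C

152.97


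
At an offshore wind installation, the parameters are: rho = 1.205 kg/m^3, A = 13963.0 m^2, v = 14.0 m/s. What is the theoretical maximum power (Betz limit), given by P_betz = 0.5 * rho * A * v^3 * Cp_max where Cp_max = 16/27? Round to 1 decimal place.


The Betz coefficient Cp_max = 16/27 = 0.5926
v^3 = 14.0^3 = 2744.0
P_betz = 0.5 * rho * A * v^3 * Cp_max
P_betz = 0.5 * 1.205 * 13963.0 * 2744.0 * 0.5926
P_betz = 13679685.6 W

13679685.6


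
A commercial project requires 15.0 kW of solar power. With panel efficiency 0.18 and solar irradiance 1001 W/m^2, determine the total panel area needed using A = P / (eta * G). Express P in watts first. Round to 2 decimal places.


Convert target power to watts: P = 15.0 * 1000 = 15000.0 W
Compute denominator: eta * G = 0.18 * 1001 = 180.18
Required area A = P / (eta * G) = 15000.0 / 180.18
A = 83.25 m^2

83.25


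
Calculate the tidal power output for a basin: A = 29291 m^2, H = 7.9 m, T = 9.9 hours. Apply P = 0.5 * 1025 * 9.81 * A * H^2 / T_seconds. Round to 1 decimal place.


Convert period to seconds: T = 9.9 * 3600 = 35640.0 s
H^2 = 7.9^2 = 62.41
P = 0.5 * rho * g * A * H^2 / T
P = 0.5 * 1025 * 9.81 * 29291 * 62.41 / 35640.0
P = 257877.6 W

257877.6


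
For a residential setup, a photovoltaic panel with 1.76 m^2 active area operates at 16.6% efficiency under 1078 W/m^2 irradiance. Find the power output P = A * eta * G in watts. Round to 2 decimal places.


Use the solar power formula P = A * eta * G.
Given: A = 1.76 m^2, eta = 0.166, G = 1078 W/m^2
P = 1.76 * 0.166 * 1078
P = 314.95 W

314.95


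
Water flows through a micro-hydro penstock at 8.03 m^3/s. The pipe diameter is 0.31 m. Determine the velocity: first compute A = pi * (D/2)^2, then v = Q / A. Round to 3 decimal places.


Compute pipe cross-sectional area:
  A = pi * (D/2)^2 = pi * (0.31/2)^2 = 0.0755 m^2
Calculate velocity:
  v = Q / A = 8.03 / 0.0755
  v = 106.390 m/s

106.390


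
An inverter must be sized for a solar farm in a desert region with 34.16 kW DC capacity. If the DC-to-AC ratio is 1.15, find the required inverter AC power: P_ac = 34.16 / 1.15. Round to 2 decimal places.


The inverter AC capacity is determined by the DC/AC ratio.
Given: P_dc = 34.16 kW, DC/AC ratio = 1.15
P_ac = P_dc / ratio = 34.16 / 1.15
P_ac = 29.70 kW

29.70


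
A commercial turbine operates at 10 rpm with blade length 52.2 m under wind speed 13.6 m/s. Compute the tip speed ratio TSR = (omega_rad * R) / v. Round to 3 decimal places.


Convert rotational speed to rad/s:
  omega = 10 * 2 * pi / 60 = 1.0472 rad/s
Compute tip speed:
  v_tip = omega * R = 1.0472 * 52.2 = 54.664 m/s
Tip speed ratio:
  TSR = v_tip / v_wind = 54.664 / 13.6 = 4.019

4.019


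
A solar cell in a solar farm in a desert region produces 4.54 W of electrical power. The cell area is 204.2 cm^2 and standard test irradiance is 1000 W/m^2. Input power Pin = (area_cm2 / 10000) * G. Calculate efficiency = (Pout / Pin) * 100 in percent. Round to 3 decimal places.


First compute the input power:
  Pin = area_cm2 / 10000 * G = 204.2 / 10000 * 1000 = 20.42 W
Then compute efficiency:
  Efficiency = (Pout / Pin) * 100 = (4.54 / 20.42) * 100
  Efficiency = 22.233%

22.233


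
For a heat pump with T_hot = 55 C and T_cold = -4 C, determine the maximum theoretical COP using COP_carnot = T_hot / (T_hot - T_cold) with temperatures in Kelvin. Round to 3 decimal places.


Convert to Kelvin:
  T_hot = 55 + 273.15 = 328.15 K
  T_cold = -4 + 273.15 = 269.15 K
Apply Carnot COP formula:
  COP = T_hot_K / (T_hot_K - T_cold_K) = 328.15 / 59.0
  COP = 5.562

5.562


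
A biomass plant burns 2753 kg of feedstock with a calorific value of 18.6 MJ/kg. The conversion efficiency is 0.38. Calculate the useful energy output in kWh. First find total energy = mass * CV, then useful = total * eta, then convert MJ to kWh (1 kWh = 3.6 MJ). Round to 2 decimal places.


Total energy = mass * CV = 2753 * 18.6 = 51205.8 MJ
Useful energy = total * eta = 51205.8 * 0.38 = 19458.2 MJ
Convert to kWh: 19458.2 / 3.6
Useful energy = 5405.06 kWh

5405.06


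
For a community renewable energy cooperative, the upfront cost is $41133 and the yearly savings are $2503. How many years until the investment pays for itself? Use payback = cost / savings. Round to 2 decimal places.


Simple payback period = initial cost / annual savings
Payback = 41133 / 2503
Payback = 16.43 years

16.43


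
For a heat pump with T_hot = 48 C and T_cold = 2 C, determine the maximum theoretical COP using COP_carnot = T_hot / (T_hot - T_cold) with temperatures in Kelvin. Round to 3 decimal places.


Convert to Kelvin:
  T_hot = 48 + 273.15 = 321.15 K
  T_cold = 2 + 273.15 = 275.15 K
Apply Carnot COP formula:
  COP = T_hot_K / (T_hot_K - T_cold_K) = 321.15 / 46.0
  COP = 6.982

6.982


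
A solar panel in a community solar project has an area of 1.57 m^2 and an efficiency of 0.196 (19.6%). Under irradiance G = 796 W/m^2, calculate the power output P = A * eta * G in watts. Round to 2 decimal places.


Use the solar power formula P = A * eta * G.
Given: A = 1.57 m^2, eta = 0.196, G = 796 W/m^2
P = 1.57 * 0.196 * 796
P = 244.95 W

244.95


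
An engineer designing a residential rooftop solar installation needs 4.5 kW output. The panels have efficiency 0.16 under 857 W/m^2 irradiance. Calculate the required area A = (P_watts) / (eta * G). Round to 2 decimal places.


Convert target power to watts: P = 4.5 * 1000 = 4500.0 W
Compute denominator: eta * G = 0.16 * 857 = 137.12
Required area A = P / (eta * G) = 4500.0 / 137.12
A = 32.82 m^2

32.82


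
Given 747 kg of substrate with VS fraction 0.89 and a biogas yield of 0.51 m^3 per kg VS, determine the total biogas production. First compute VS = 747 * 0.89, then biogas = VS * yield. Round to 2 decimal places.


Compute volatile solids:
  VS = mass * VS_fraction = 747 * 0.89 = 664.83 kg
Calculate biogas volume:
  Biogas = VS * specific_yield = 664.83 * 0.51
  Biogas = 339.06 m^3

339.06


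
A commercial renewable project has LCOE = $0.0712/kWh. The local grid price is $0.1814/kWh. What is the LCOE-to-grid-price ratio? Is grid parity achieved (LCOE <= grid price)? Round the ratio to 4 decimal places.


Compare LCOE to grid price:
  LCOE = $0.0712/kWh, Grid price = $0.1814/kWh
  Ratio = LCOE / grid_price = 0.0712 / 0.1814 = 0.3925
  Grid parity achieved (ratio <= 1)? yes

0.3925


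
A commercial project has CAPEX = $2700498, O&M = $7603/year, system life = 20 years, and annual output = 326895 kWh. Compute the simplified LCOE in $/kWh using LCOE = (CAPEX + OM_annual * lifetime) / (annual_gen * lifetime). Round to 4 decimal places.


Total cost = CAPEX + OM * lifetime = 2700498 + 7603 * 20 = 2700498 + 152060 = 2852558
Total generation = annual * lifetime = 326895 * 20 = 6537900 kWh
LCOE = 2852558 / 6537900
LCOE = 0.4363 $/kWh

0.4363


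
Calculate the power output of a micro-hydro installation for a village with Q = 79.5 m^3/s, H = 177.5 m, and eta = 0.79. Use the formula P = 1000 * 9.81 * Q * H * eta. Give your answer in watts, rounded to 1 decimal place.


Apply the hydropower formula P = rho * g * Q * H * eta
rho * g = 1000 * 9.81 = 9810.0
P = 9810.0 * 79.5 * 177.5 * 0.79
P = 109360776.4 W

109360776.4


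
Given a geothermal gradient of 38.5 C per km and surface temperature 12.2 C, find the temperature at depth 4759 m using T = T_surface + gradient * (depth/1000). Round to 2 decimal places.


Convert depth to km: 4759 / 1000 = 4.759 km
Temperature increase = gradient * depth_km = 38.5 * 4.759 = 183.22 C
Temperature at depth = T_surface + delta_T = 12.2 + 183.22
T = 195.42 C

195.42


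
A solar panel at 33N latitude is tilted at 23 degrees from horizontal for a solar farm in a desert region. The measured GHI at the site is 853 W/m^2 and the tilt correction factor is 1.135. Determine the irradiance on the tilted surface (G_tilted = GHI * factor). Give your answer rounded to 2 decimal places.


Identify the given values:
  GHI = 853 W/m^2, tilt correction factor = 1.135
Apply the formula G_tilted = GHI * factor:
  G_tilted = 853 * 1.135
  G_tilted = 968.16 W/m^2

968.16


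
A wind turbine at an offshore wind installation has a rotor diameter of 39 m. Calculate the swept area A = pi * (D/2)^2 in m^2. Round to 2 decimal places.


Compute the rotor radius:
  r = D / 2 = 39 / 2 = 19.5 m
Calculate swept area:
  A = pi * r^2 = pi * 19.5^2
  A = 1194.59 m^2

1194.59


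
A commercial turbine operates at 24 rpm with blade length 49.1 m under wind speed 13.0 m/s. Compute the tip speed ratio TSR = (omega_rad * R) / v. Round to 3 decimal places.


Convert rotational speed to rad/s:
  omega = 24 * 2 * pi / 60 = 2.5133 rad/s
Compute tip speed:
  v_tip = omega * R = 2.5133 * 49.1 = 123.402 m/s
Tip speed ratio:
  TSR = v_tip / v_wind = 123.402 / 13.0 = 9.492

9.492


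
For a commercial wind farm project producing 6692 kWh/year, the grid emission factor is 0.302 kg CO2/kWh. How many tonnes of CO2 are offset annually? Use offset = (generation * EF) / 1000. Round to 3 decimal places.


CO2 offset in kg = generation * emission_factor
CO2 offset = 6692 * 0.302 = 2020.98 kg
Convert to tonnes:
  CO2 offset = 2020.98 / 1000 = 2.021 tonnes

2.021


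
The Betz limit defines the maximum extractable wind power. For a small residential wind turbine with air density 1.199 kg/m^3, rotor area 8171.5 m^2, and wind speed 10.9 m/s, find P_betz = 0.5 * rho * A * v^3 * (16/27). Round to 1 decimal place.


The Betz coefficient Cp_max = 16/27 = 0.5926
v^3 = 10.9^3 = 1295.029
P_betz = 0.5 * rho * A * v^3 * Cp_max
P_betz = 0.5 * 1.199 * 8171.5 * 1295.029 * 0.5926
P_betz = 3759470.5 W

3759470.5


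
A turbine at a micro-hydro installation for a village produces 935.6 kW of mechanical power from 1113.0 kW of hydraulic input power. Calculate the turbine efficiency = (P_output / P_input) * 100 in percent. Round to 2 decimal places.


Turbine efficiency = (output power / input power) * 100
eta = (935.6 / 1113.0) * 100
eta = 84.06%

84.06


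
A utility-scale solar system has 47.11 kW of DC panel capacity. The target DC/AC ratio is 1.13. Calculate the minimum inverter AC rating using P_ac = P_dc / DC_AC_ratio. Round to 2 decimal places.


The inverter AC capacity is determined by the DC/AC ratio.
Given: P_dc = 47.11 kW, DC/AC ratio = 1.13
P_ac = P_dc / ratio = 47.11 / 1.13
P_ac = 41.69 kW

41.69


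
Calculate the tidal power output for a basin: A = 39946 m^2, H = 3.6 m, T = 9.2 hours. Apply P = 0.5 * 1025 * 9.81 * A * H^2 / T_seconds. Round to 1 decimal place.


Convert period to seconds: T = 9.2 * 3600 = 33120.0 s
H^2 = 3.6^2 = 12.96
P = 0.5 * rho * g * A * H^2 / T
P = 0.5 * 1025 * 9.81 * 39946 * 12.96 / 33120.0
P = 78587.0 W

78587.0


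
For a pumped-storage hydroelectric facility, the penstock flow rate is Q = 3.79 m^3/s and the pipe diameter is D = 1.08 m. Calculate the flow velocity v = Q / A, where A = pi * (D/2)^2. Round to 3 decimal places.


Compute pipe cross-sectional area:
  A = pi * (D/2)^2 = pi * (1.08/2)^2 = 0.9161 m^2
Calculate velocity:
  v = Q / A = 3.79 / 0.9161
  v = 4.137 m/s

4.137


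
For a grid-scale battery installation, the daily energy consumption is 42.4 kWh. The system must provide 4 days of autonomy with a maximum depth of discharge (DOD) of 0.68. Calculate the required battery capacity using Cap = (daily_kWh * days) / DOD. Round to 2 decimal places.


Total energy needed = daily * days = 42.4 * 4 = 169.6 kWh
Account for depth of discharge:
  Cap = total_energy / DOD = 169.6 / 0.68
  Cap = 249.41 kWh

249.41


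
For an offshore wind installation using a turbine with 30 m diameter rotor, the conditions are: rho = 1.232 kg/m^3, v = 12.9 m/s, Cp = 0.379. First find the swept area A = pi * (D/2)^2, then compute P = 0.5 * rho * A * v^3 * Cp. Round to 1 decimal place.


Step 1 -- Compute swept area:
  A = pi * (D/2)^2 = pi * (30/2)^2 = 706.86 m^2
Step 2 -- Apply wind power equation:
  P = 0.5 * rho * A * v^3 * Cp
  v^3 = 12.9^3 = 2146.689
  P = 0.5 * 1.232 * 706.86 * 2146.689 * 0.379
  P = 354259.4 W

354259.4


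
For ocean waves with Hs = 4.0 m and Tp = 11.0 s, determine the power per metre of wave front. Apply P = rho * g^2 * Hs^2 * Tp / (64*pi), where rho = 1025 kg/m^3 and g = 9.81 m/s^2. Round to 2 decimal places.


Apply wave power formula:
  g^2 = 9.81^2 = 96.2361
  Hs^2 = 4.0^2 = 16.0
  Numerator = rho * g^2 * Hs^2 * Tp = 1025 * 96.2361 * 16.0 * 11.0 = 17360992.44
  Denominator = 64 * pi = 201.0619
  P = 17360992.44 / 201.0619 = 86346.49 W/m

86346.49


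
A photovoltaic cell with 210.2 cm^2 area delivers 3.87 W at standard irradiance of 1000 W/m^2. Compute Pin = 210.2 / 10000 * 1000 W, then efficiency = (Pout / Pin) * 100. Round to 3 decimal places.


First compute the input power:
  Pin = area_cm2 / 10000 * G = 210.2 / 10000 * 1000 = 21.02 W
Then compute efficiency:
  Efficiency = (Pout / Pin) * 100 = (3.87 / 21.02) * 100
  Efficiency = 18.411%

18.411


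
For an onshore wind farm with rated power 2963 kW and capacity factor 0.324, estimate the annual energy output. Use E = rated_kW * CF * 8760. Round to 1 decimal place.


Annual energy = rated_kW * capacity_factor * hours_per_year
Given: P_rated = 2963 kW, CF = 0.324, hours = 8760
E = 2963 * 0.324 * 8760
E = 8409705.1 kWh

8409705.1


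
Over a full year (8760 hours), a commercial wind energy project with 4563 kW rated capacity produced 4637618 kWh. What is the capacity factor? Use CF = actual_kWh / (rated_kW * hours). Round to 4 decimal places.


Capacity factor = actual output / maximum possible output
Maximum possible = rated * hours = 4563 * 8760 = 39971880 kWh
CF = 4637618 / 39971880
CF = 0.1160

0.1160


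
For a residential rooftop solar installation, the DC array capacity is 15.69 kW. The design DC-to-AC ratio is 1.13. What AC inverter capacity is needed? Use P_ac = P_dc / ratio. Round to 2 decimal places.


The inverter AC capacity is determined by the DC/AC ratio.
Given: P_dc = 15.69 kW, DC/AC ratio = 1.13
P_ac = P_dc / ratio = 15.69 / 1.13
P_ac = 13.88 kW

13.88


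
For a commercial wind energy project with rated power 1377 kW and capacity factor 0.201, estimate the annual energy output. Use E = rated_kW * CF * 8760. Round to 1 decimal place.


Annual energy = rated_kW * capacity_factor * hours_per_year
Given: P_rated = 1377 kW, CF = 0.201, hours = 8760
E = 1377 * 0.201 * 8760
E = 2424566.5 kWh

2424566.5


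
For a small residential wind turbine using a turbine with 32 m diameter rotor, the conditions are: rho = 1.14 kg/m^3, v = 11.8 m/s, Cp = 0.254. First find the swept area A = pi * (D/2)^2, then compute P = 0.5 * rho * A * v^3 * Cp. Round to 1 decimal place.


Step 1 -- Compute swept area:
  A = pi * (D/2)^2 = pi * (32/2)^2 = 804.25 m^2
Step 2 -- Apply wind power equation:
  P = 0.5 * rho * A * v^3 * Cp
  v^3 = 11.8^3 = 1643.032
  P = 0.5 * 1.14 * 804.25 * 1643.032 * 0.254
  P = 191313.0 W

191313.0


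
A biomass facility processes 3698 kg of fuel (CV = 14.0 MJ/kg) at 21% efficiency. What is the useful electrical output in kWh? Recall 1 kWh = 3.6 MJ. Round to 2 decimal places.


Total energy = mass * CV = 3698 * 14.0 = 51772.0 MJ
Useful energy = total * eta = 51772.0 * 0.21 = 10872.12 MJ
Convert to kWh: 10872.12 / 3.6
Useful energy = 3020.03 kWh

3020.03


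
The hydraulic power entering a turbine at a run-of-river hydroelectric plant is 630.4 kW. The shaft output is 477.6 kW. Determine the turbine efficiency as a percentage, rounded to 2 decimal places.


Turbine efficiency = (output power / input power) * 100
eta = (477.6 / 630.4) * 100
eta = 75.76%

75.76


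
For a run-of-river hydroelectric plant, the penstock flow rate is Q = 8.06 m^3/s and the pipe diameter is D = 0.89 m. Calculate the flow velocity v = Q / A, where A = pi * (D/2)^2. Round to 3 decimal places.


Compute pipe cross-sectional area:
  A = pi * (D/2)^2 = pi * (0.89/2)^2 = 0.6221 m^2
Calculate velocity:
  v = Q / A = 8.06 / 0.6221
  v = 12.956 m/s

12.956


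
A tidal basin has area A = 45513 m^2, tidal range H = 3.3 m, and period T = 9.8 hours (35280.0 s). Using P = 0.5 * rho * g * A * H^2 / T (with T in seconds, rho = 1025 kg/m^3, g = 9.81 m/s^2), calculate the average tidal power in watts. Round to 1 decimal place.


Convert period to seconds: T = 9.8 * 3600 = 35280.0 s
H^2 = 3.3^2 = 10.89
P = 0.5 * rho * g * A * H^2 / T
P = 0.5 * 1025 * 9.81 * 45513 * 10.89 / 35280.0
P = 70631.4 W

70631.4


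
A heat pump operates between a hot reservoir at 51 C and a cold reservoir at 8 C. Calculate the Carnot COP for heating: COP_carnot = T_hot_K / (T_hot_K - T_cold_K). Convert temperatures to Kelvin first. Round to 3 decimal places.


Convert to Kelvin:
  T_hot = 51 + 273.15 = 324.15 K
  T_cold = 8 + 273.15 = 281.15 K
Apply Carnot COP formula:
  COP = T_hot_K / (T_hot_K - T_cold_K) = 324.15 / 43.0
  COP = 7.538

7.538


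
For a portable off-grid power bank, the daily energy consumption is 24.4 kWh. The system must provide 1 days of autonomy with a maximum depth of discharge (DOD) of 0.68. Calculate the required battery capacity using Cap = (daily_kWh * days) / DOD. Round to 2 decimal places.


Total energy needed = daily * days = 24.4 * 1 = 24.4 kWh
Account for depth of discharge:
  Cap = total_energy / DOD = 24.4 / 0.68
  Cap = 35.88 kWh

35.88


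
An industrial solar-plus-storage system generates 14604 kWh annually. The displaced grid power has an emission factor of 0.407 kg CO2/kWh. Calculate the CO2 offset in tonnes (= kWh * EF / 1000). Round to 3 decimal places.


CO2 offset in kg = generation * emission_factor
CO2 offset = 14604 * 0.407 = 5943.83 kg
Convert to tonnes:
  CO2 offset = 5943.83 / 1000 = 5.944 tonnes

5.944


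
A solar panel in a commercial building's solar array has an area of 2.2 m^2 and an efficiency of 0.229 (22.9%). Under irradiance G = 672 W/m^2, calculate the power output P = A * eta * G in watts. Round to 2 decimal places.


Use the solar power formula P = A * eta * G.
Given: A = 2.2 m^2, eta = 0.229, G = 672 W/m^2
P = 2.2 * 0.229 * 672
P = 338.55 W

338.55


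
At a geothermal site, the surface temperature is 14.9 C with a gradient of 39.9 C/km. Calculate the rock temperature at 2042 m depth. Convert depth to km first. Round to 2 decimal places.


Convert depth to km: 2042 / 1000 = 2.042 km
Temperature increase = gradient * depth_km = 39.9 * 2.042 = 81.48 C
Temperature at depth = T_surface + delta_T = 14.9 + 81.48
T = 96.38 C

96.38


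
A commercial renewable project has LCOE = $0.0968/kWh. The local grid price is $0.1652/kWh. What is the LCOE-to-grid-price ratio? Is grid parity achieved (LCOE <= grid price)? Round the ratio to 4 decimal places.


Compare LCOE to grid price:
  LCOE = $0.0968/kWh, Grid price = $0.1652/kWh
  Ratio = LCOE / grid_price = 0.0968 / 0.1652 = 0.5860
  Grid parity achieved (ratio <= 1)? yes

0.5860


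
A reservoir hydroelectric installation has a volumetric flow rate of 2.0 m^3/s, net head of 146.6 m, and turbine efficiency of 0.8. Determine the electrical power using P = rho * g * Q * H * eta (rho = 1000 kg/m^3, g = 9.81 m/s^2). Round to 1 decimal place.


Apply the hydropower formula P = rho * g * Q * H * eta
rho * g = 1000 * 9.81 = 9810.0
P = 9810.0 * 2.0 * 146.6 * 0.8
P = 2301033.6 W

2301033.6


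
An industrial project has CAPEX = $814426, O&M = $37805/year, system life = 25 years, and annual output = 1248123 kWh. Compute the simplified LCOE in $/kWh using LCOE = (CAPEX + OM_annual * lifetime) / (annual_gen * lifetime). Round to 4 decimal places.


Total cost = CAPEX + OM * lifetime = 814426 + 37805 * 25 = 814426 + 945125 = 1759551
Total generation = annual * lifetime = 1248123 * 25 = 31203075 kWh
LCOE = 1759551 / 31203075
LCOE = 0.0564 $/kWh

0.0564


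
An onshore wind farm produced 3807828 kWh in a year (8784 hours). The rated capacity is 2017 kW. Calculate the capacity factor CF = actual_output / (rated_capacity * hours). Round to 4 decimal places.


Capacity factor = actual output / maximum possible output
Maximum possible = rated * hours = 2017 * 8784 = 17717328 kWh
CF = 3807828 / 17717328
CF = 0.2149

0.2149


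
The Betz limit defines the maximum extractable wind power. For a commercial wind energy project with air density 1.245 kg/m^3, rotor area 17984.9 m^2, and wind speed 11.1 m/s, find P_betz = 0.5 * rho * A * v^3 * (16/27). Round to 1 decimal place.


The Betz coefficient Cp_max = 16/27 = 0.5926
v^3 = 11.1^3 = 1367.631
P_betz = 0.5 * rho * A * v^3 * Cp_max
P_betz = 0.5 * 1.245 * 17984.9 * 1367.631 * 0.5926
P_betz = 9073451.8 W

9073451.8


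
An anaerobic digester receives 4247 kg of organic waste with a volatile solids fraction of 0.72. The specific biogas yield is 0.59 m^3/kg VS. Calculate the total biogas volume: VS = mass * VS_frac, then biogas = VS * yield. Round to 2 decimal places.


Compute volatile solids:
  VS = mass * VS_fraction = 4247 * 0.72 = 3057.84 kg
Calculate biogas volume:
  Biogas = VS * specific_yield = 3057.84 * 0.59
  Biogas = 1804.13 m^3

1804.13
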